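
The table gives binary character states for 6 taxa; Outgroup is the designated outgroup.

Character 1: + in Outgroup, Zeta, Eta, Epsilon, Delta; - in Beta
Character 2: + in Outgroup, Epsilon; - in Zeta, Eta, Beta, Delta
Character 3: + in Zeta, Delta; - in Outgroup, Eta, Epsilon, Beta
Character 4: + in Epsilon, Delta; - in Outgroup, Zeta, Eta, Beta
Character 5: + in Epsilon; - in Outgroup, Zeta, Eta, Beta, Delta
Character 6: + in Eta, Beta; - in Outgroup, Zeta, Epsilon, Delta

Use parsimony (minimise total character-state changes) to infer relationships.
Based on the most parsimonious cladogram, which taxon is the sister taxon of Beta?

Character polarity is set by the outgroup: the derived state is whichever differs from the outgroup's state, so for Character 1, Character 2 the derived state is '-', and for the remaining characters it is '+'.
Character 1: derived state '-' in Beta only — an autapomorphy, so it tells us nothing about relationships among taxa.
Character 2 (derived state '-') is shared by Beta, Delta, Eta, and Zeta — a synapomorphy uniting that clade.
Only Delta and Zeta show the derived state '+' for Character 3, supporting them as a clade.
Character 4 groups Delta and Epsilon, which is incompatible with the clades supported by the remaining characters; treating it as convergent (homoplasy) costs fewer steps than any alternative tree.
Character 5 (derived state '+') is unique to Epsilon (autapomorphy; uninformative for grouping).
Only Beta and Eta show the derived state '+' for Character 6, supporting them as a clade.
Most parsimonious ingroup topology: (((Zeta,Delta),(Eta,Beta)),Epsilon).
Beta and Eta form a cherry on this tree, so they are sister taxa.

Eta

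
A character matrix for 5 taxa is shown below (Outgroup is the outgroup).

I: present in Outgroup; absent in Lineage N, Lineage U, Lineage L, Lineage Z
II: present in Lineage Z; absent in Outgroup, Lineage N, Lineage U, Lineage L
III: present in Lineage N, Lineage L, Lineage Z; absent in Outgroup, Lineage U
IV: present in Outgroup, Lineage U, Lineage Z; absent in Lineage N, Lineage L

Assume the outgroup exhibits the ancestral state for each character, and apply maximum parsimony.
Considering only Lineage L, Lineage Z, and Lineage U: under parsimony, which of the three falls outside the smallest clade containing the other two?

Lineage U

Character polarity is set by the outgroup: the derived state is whichever differs from the outgroup's state, so for I, IV the derived state is 'absent', and for the remaining characters it is 'present'.
All ingroup taxa share the derived state 'absent' for I; it defines the ingroup but does not resolve relationships within it.
II: derived state 'present' in Lineage Z only — an autapomorphy, so it tells us nothing about relationships among taxa.
Only Lineage L, Lineage N, and Lineage Z show the derived state 'present' for III, supporting them as a clade.
Only Lineage L and Lineage N show the derived state 'absent' for IV, supporting them as a clade.
Most parsimonious ingroup topology: (((Lineage N,Lineage L),Lineage Z),Lineage U).
Lineage L and Lineage Z share a more recent common ancestor with each other than either does with Lineage U, so Lineage U is the least closely related of the three.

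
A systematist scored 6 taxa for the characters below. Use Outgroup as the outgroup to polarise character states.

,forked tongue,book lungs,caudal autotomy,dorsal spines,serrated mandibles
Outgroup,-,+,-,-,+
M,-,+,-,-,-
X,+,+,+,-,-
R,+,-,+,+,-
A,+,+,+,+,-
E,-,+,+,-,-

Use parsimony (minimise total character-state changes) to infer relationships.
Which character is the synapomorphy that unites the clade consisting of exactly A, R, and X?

Character polarity is set by the outgroup: the derived state is whichever differs from the outgroup's state, so for book lungs, serrated mandibles the derived state is '-', and for the remaining characters it is '+'.
forked tongue (derived state '+') is shared by A, R, and X — a synapomorphy uniting that clade.
book lungs (derived state '-') is unique to R (autapomorphy; uninformative for grouping).
caudal autotomy: derived state '+' in A, E, R, and X only — synapomorphy for {A, E, R, X}.
dorsal spines (derived state '+') is shared by A and R — a synapomorphy uniting that clade.
All ingroup taxa share the derived state '-' for serrated mandibles; it defines the ingroup but does not resolve relationships within it.
Most parsimonious ingroup topology: (M,((X,(R,A)),E)).
The clade {A, R, X} is supported by forked tongue: its derived state '+' occurs in exactly those taxa and in no other taxon (including the outgroup).

forked tongue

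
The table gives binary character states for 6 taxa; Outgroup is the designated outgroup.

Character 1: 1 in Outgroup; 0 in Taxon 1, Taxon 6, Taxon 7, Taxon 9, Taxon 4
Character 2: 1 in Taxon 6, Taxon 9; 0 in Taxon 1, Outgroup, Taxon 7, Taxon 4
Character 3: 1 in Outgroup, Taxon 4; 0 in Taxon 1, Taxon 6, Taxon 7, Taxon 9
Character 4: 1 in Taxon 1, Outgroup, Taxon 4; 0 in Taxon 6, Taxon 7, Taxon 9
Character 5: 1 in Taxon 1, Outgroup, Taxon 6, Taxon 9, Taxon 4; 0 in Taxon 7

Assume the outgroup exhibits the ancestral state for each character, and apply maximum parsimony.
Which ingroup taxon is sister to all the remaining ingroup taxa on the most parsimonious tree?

Character polarity is set by the outgroup: the derived state is whichever differs from the outgroup's state, so for Character 1, Character 3, Character 4, Character 5 the derived state is '0', and for the remaining characters it is '1'.
All ingroup taxa share the derived state '0' for Character 1; it defines the ingroup but does not resolve relationships within it.
Character 2: derived state '1' in Taxon 6 and Taxon 9 only — synapomorphy for {Taxon 6, Taxon 9}.
Only Taxon 1, Taxon 6, Taxon 7, and Taxon 9 show the derived state '0' for Character 3, supporting them as a clade.
Character 4: derived state '0' in Taxon 6, Taxon 7, and Taxon 9 only — synapomorphy for {Taxon 6, Taxon 7, Taxon 9}.
Character 5: derived state '0' in Taxon 7 only — an autapomorphy, so it tells us nothing about relationships among taxa.
Most parsimonious ingroup topology: (Taxon 4,((Taxon 7,(Taxon 6,Taxon 9)),Taxon 1)).
Taxon 4 is sister to the clade containing all other ingroup taxa, so it is the earliest-diverging (most basal) ingroup lineage.

Taxon 4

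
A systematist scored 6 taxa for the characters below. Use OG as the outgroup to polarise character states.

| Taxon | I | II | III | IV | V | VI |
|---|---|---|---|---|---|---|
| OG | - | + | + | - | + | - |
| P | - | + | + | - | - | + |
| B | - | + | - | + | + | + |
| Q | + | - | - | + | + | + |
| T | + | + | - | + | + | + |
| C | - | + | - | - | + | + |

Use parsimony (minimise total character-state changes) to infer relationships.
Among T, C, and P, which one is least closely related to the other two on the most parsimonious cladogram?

P

Character polarity is set by the outgroup: the derived state is whichever differs from the outgroup's state, so for II, III, V the derived state is '-', and for the remaining characters it is '+'.
I (derived state '+') is shared by Q and T — a synapomorphy uniting that clade.
II: derived state '-' in Q only — an autapomorphy, so it tells us nothing about relationships among taxa.
Only B, C, Q, and T show the derived state '-' for III, supporting them as a clade.
IV (derived state '+') is shared by B, Q, and T — a synapomorphy uniting that clade.
V: derived state '-' in P only — an autapomorphy, so it tells us nothing about relationships among taxa.
VI (derived state '+') is shared by all ingroup taxa — unites the whole ingroup.
Most parsimonious ingroup topology: (P,((B,(Q,T)),C)).
T and C share a more recent common ancestor with each other than either does with P, so P is the least closely related of the three.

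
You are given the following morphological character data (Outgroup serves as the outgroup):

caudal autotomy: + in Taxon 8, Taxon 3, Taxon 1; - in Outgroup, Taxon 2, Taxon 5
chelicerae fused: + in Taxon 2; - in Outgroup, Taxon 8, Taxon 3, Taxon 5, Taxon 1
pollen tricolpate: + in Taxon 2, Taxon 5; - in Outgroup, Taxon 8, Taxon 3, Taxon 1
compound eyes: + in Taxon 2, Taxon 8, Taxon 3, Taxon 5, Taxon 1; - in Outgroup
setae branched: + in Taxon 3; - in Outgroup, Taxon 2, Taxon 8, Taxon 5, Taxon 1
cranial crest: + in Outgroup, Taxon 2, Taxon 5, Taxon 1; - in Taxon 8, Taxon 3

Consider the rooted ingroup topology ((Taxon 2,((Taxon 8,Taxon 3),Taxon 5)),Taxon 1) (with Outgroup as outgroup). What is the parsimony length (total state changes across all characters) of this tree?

Map each character onto ((Taxon 2,((Taxon 8,Taxon 3),Taxon 5)),Taxon 1) (rooted by Outgroup) and count the minimum state changes it requires (Fitch parsimony):
caudal autotomy: 2; chelicerae fused: 1; pollen tricolpate: 2; compound eyes: 1; setae branched: 1; cranial crest: 1.
Total tree length = 8.

8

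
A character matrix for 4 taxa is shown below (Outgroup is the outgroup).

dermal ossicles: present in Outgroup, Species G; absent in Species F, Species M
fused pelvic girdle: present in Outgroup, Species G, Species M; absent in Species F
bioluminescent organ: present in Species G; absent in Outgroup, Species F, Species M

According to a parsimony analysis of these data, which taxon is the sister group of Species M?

Species F

Character polarity is set by the outgroup: the derived state is whichever differs from the outgroup's state, so for dermal ossicles, fused pelvic girdle the derived state is 'absent', and for the remaining characters it is 'present'.
dermal ossicles: derived state 'absent' in Species F and Species M only — synapomorphy for {Species F, Species M}.
fused pelvic girdle: derived state 'absent' in Species F only — an autapomorphy, so it tells us nothing about relationships among taxa.
bioluminescent organ: derived state 'present' in Species G only — an autapomorphy, so it tells us nothing about relationships among taxa.
Most parsimonious ingroup topology: (Species G,(Species F,Species M)).
Species M and Species F form a cherry on this tree, so they are sister taxa.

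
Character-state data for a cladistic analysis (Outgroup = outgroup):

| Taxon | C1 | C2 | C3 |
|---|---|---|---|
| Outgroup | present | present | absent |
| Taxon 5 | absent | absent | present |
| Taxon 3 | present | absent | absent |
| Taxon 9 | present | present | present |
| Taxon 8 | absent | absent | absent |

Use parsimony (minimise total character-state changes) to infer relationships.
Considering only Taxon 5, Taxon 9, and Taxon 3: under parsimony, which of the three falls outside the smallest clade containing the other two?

Taxon 9

Character polarity is set by the outgroup: the derived state is whichever differs from the outgroup's state, so for C1, C2 the derived state is 'absent', and for the remaining characters it is 'present'.
C1: derived state 'absent' in Taxon 5 and Taxon 8 only — synapomorphy for {Taxon 5, Taxon 8}.
C2 (derived state 'absent') is shared by Taxon 3, Taxon 5, and Taxon 8 — a synapomorphy uniting that clade.
C3 groups Taxon 5 and Taxon 9, which is incompatible with the clades supported by the remaining characters; treating it as convergent (homoplasy) costs fewer steps than any alternative tree.
Most parsimonious ingroup topology: (((Taxon 5,Taxon 8),Taxon 3),Taxon 9).
Taxon 3 and Taxon 5 share a more recent common ancestor with each other than either does with Taxon 9, so Taxon 9 is the least closely related of the three.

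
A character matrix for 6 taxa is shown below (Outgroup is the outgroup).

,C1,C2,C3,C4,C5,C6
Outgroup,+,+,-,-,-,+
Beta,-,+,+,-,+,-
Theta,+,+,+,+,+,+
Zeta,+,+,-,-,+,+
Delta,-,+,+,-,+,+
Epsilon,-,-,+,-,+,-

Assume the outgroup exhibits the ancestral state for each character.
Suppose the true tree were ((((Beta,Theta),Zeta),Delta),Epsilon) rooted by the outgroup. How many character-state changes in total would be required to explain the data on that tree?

Map each character onto ((((Beta,Theta),Zeta),Delta),Epsilon) (rooted by Outgroup) and count the minimum state changes it requires (Fitch parsimony):
C1: 3; C2: 1; C3: 2; C4: 1; C5: 1; C6: 2.
Total tree length = 10.

10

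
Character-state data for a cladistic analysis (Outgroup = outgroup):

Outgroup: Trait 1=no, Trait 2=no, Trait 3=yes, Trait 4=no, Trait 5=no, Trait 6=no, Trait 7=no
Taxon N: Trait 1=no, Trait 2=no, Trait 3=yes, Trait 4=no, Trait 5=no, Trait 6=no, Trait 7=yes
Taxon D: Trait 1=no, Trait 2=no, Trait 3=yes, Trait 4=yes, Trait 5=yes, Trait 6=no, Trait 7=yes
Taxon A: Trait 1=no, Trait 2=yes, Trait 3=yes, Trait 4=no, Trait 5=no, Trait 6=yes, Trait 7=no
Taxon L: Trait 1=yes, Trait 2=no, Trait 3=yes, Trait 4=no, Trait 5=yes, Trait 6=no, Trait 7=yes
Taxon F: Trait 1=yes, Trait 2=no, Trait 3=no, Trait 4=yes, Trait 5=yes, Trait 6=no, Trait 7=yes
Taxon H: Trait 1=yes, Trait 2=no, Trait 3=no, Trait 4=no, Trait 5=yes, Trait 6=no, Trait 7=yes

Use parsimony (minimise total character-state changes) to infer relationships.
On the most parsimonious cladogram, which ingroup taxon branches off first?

Taxon A

Character polarity is set by the outgroup: the derived state is whichever differs from the outgroup's state, so for Trait 3 the derived state is 'no', and for the remaining characters it is 'yes'.
Only Taxon F, Taxon H, and Taxon L show the derived state 'yes' for Trait 1, supporting them as a clade.
Trait 2: derived state 'yes' in Taxon A only — an autapomorphy, so it tells us nothing about relationships among taxa.
Trait 3: derived state 'no' in Taxon F and Taxon H only — synapomorphy for {Taxon F, Taxon H}.
Trait 4 (state 'yes') occurs in Taxon D and Taxon F but conflicts with the nesting implied by the other characters — most parsimoniously interpreted as homoplasy.
Trait 5: derived state 'yes' in Taxon D, Taxon F, Taxon H, and Taxon L only — synapomorphy for {Taxon D, Taxon F, Taxon H, Taxon L}.
Trait 6: derived state 'yes' in Taxon A only — an autapomorphy, so it tells us nothing about relationships among taxa.
Trait 7 (derived state 'yes') is shared by Taxon D, Taxon F, Taxon H, Taxon L, and Taxon N — a synapomorphy uniting that clade.
Most parsimonious ingroup topology: ((Taxon N,(Taxon D,(Taxon L,(Taxon F,Taxon H)))),Taxon A).
Taxon A is sister to the clade containing all other ingroup taxa, so it is the earliest-diverging (most basal) ingroup lineage.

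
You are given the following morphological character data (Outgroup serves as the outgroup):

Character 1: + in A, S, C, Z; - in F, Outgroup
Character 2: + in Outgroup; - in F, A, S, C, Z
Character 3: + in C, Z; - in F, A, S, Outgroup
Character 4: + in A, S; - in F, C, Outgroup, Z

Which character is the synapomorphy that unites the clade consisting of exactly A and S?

Character polarity is set by the outgroup: the derived state is whichever differs from the outgroup's state, so for Character 2 the derived state is '-', and for the remaining characters it is '+'.
Character 1 (derived state '+') is shared by A, C, S, and Z — a synapomorphy uniting that clade.
All ingroup taxa share the derived state '-' for Character 2; it defines the ingroup but does not resolve relationships within it.
Character 3: derived state '+' in C and Z only — synapomorphy for {C, Z}.
Character 4: derived state '+' in A and S only — synapomorphy for {A, S}.
Most parsimonious ingroup topology: (((C,Z),(A,S)),F).
The clade {A, S} is supported by Character 4: its derived state '+' occurs in exactly those taxa and in no other taxon (including the outgroup).

Character 4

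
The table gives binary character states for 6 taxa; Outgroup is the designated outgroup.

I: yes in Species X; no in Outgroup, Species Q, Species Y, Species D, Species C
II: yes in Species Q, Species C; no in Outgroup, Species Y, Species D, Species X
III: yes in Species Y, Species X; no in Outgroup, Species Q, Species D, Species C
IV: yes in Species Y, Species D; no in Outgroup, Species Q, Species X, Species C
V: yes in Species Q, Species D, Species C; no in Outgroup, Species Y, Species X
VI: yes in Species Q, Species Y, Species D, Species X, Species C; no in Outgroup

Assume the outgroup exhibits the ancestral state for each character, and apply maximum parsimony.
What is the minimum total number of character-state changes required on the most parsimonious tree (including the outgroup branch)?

7

The outgroup has state 'no' for every character, so 'yes' is the derived state throughout.
I (derived state 'yes') is unique to Species X (autapomorphy; uninformative for grouping).
Only Species C and Species Q show the derived state 'yes' for II, supporting them as a clade.
Only Species X and Species Y show the derived state 'yes' for III, supporting them as a clade.
IV groups Species D and Species Y, which is incompatible with the clades supported by the remaining characters; treating it as convergent (homoplasy) costs fewer steps than any alternative tree.
V: derived state 'yes' in Species C, Species D, and Species Q only — synapomorphy for {Species C, Species D, Species Q}.
VI (derived state 'yes') is shared by all ingroup taxa — unites the whole ingroup.
Most parsimonious ingroup topology: (((Species Q,Species C),Species D),(Species Y,Species X)).
Changes per character on this tree: I: 1; II: 1; III: 1; IV: 2; V: 1; VI: 1.
Total = 7.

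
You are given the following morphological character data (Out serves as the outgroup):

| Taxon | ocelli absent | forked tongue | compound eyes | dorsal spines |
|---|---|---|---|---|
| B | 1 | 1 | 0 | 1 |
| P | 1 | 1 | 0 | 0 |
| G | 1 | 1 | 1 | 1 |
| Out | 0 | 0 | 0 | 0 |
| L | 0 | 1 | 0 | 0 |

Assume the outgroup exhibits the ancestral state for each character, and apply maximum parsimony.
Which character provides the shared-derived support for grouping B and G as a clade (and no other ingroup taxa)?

The outgroup has state '0' for every character, so '1' is the derived state throughout.
ocelli absent (derived state '1') is shared by B, G, and P — a synapomorphy uniting that clade.
forked tongue (derived state '1') is shared by all ingroup taxa — unites the whole ingroup.
compound eyes: derived state '1' in G only — an autapomorphy, so it tells us nothing about relationships among taxa.
dorsal spines: derived state '1' in B and G only — synapomorphy for {B, G}.
Most parsimonious ingroup topology: (L,((G,B),P)).
The clade {B, G} is supported by dorsal spines: its derived state '1' occurs in exactly those taxa and in no other taxon (including the outgroup).

dorsal spines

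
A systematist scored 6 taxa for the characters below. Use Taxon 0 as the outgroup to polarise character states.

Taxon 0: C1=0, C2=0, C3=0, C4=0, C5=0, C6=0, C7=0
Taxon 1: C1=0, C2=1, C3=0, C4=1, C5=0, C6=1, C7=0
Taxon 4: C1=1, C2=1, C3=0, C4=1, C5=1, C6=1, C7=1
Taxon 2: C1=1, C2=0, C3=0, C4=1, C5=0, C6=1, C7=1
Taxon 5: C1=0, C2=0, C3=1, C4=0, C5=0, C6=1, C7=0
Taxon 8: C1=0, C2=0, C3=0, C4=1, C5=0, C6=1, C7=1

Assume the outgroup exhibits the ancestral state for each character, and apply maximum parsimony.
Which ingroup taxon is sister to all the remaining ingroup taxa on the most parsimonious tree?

The outgroup has state '0' for every character, so '1' is the derived state throughout.
Only Taxon 2 and Taxon 4 show the derived state '1' for C1, supporting them as a clade.
C2 groups Taxon 1 and Taxon 4, which is incompatible with the clades supported by the remaining characters; treating it as convergent (homoplasy) costs fewer steps than any alternative tree.
C3 (derived state '1') is unique to Taxon 5 (autapomorphy; uninformative for grouping).
C4: derived state '1' in Taxon 1, Taxon 2, Taxon 4, and Taxon 8 only — synapomorphy for {Taxon 1, Taxon 2, Taxon 4, Taxon 8}.
C5 (derived state '1') is unique to Taxon 4 (autapomorphy; uninformative for grouping).
C6 (derived state '1') is shared by all ingroup taxa — unites the whole ingroup.
Only Taxon 2, Taxon 4, and Taxon 8 show the derived state '1' for C7, supporting them as a clade.
Most parsimonious ingroup topology: ((Taxon 1,((Taxon 4,Taxon 2),Taxon 8)),Taxon 5).
Taxon 5 is sister to the clade containing all other ingroup taxa, so it is the earliest-diverging (most basal) ingroup lineage.

Taxon 5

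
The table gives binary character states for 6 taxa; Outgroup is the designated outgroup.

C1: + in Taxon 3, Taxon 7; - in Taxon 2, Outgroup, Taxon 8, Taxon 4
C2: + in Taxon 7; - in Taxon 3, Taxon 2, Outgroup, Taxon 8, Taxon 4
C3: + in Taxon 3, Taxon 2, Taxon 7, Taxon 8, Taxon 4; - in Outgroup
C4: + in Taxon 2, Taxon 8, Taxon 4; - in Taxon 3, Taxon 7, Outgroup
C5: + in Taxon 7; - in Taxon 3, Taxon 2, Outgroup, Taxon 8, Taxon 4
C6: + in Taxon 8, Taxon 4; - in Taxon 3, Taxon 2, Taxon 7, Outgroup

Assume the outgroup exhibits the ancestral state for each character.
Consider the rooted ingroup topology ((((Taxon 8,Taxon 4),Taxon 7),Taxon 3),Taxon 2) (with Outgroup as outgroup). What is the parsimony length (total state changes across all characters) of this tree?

Map each character onto ((((Taxon 8,Taxon 4),Taxon 7),Taxon 3),Taxon 2) (rooted by Outgroup) and count the minimum state changes it requires (Fitch parsimony):
C1: 2; C2: 1; C3: 1; C4: 2; C5: 1; C6: 1.
Total tree length = 8.

8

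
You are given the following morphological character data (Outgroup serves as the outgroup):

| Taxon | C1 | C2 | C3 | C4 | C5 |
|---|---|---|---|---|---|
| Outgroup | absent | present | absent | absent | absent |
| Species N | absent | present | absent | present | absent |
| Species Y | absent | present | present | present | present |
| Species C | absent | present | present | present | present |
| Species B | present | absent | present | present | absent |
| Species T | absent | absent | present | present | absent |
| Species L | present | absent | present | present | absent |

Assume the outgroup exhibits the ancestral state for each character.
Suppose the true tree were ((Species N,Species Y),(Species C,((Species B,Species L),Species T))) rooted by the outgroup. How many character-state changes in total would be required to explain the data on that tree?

Map each character onto ((Species N,Species Y),(Species C,((Species B,Species L),Species T))) (rooted by Outgroup) and count the minimum state changes it requires (Fitch parsimony):
C1: 1; C2: 1; C3: 2; C4: 1; C5: 2.
Total tree length = 7.

7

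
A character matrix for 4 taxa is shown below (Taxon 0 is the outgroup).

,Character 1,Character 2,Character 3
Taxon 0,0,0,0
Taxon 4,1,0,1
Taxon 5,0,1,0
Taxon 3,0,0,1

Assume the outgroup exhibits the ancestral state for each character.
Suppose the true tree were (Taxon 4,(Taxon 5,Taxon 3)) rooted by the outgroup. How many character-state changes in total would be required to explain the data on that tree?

Map each character onto (Taxon 4,(Taxon 5,Taxon 3)) (rooted by Taxon 0) and count the minimum state changes it requires (Fitch parsimony):
Character 1: 1; Character 2: 1; Character 3: 2.
Total tree length = 4.

4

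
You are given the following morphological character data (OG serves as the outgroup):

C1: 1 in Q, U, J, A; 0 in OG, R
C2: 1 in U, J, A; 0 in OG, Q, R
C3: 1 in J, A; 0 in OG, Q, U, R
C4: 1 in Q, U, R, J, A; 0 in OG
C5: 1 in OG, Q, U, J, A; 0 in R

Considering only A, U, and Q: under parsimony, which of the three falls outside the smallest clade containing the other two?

Q

Character polarity is set by the outgroup: the derived state is whichever differs from the outgroup's state, so for C5 the derived state is '0', and for the remaining characters it is '1'.
Only A, J, Q, and U show the derived state '1' for C1, supporting them as a clade.
Only A, J, and U show the derived state '1' for C2, supporting them as a clade.
C3: derived state '1' in A and J only — synapomorphy for {A, J}.
C4 (derived state '1') is shared by all ingroup taxa — unites the whole ingroup.
C5: derived state '0' in R only — an autapomorphy, so it tells us nothing about relationships among taxa.
Most parsimonious ingroup topology: ((Q,(U,(J,A))),R).
U and A share a more recent common ancestor with each other than either does with Q, so Q is the least closely related of the three.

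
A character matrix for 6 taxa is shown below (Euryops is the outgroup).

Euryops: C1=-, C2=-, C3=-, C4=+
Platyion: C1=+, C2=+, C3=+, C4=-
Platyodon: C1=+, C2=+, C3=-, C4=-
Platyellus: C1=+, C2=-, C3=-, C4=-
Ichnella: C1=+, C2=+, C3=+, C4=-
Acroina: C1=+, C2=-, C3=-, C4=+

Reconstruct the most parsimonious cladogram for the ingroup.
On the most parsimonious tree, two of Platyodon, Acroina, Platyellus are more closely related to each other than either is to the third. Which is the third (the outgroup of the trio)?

Character polarity is set by the outgroup: the derived state is whichever differs from the outgroup's state, so for C4 the derived state is '-', and for the remaining characters it is '+'.
C1 (derived state '+') is shared by all ingroup taxa — unites the whole ingroup.
Only Ichnella, Platyion, and Platyodon show the derived state '+' for C2, supporting them as a clade.
Only Ichnella and Platyion show the derived state '+' for C3, supporting them as a clade.
Only Ichnella, Platyellus, Platyion, and Platyodon show the derived state '-' for C4, supporting them as a clade.
Most parsimonious ingroup topology: ((((Platyion,Ichnella),Platyodon),Platyellus),Acroina).
Platyodon and Platyellus share a more recent common ancestor with each other than either does with Acroina, so Acroina is the least closely related of the three.

Acroina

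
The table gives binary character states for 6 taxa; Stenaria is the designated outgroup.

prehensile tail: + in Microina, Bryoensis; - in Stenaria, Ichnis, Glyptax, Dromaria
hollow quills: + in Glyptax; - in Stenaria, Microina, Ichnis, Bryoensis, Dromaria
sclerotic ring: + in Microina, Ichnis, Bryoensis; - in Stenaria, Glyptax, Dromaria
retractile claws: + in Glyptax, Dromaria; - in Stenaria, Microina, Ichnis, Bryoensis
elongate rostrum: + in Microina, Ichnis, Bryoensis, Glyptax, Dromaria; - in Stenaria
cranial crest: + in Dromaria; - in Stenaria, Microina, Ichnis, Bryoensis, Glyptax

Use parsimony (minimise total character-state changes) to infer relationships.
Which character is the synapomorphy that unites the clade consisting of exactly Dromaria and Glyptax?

The outgroup has state '-' for every character, so '+' is the derived state throughout.
prehensile tail: derived state '+' in Bryoensis and Microina only — synapomorphy for {Bryoensis, Microina}.
hollow quills: derived state '+' in Glyptax only — an autapomorphy, so it tells us nothing about relationships among taxa.
Only Bryoensis, Ichnis, and Microina show the derived state '+' for sclerotic ring, supporting them as a clade.
retractile claws: derived state '+' in Dromaria and Glyptax only — synapomorphy for {Dromaria, Glyptax}.
elongate rostrum (derived state '+') is shared by all ingroup taxa — unites the whole ingroup.
cranial crest (derived state '+') is unique to Dromaria (autapomorphy; uninformative for grouping).
Most parsimonious ingroup topology: (((Microina,Bryoensis),Ichnis),(Glyptax,Dromaria)).
The clade {Dromaria, Glyptax} is supported by retractile claws: its derived state '+' occurs in exactly those taxa and in no other taxon (including the outgroup).

retractile claws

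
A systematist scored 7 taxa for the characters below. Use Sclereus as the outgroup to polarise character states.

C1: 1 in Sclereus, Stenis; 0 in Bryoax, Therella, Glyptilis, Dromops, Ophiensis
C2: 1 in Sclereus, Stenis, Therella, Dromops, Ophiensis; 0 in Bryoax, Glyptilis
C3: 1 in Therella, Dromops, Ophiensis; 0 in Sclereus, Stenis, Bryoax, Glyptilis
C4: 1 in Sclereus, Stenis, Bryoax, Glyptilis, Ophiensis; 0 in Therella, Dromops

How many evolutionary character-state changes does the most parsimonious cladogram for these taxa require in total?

4

Character polarity is set by the outgroup: the derived state is whichever differs from the outgroup's state, so for C1, C2, C4 the derived state is '0', and for the remaining characters it is '1'.
Only Bryoax, Dromops, Glyptilis, Ophiensis, and Therella show the derived state '0' for C1, supporting them as a clade.
C2 (derived state '0') is shared by Bryoax and Glyptilis — a synapomorphy uniting that clade.
C3 (derived state '1') is shared by Dromops, Ophiensis, and Therella — a synapomorphy uniting that clade.
C4 (derived state '0') is shared by Dromops and Therella — a synapomorphy uniting that clade.
Most parsimonious ingroup topology: (Stenis,((Bryoax,Glyptilis),((Therella,Dromops),Ophiensis))).
Changes per character on this tree: C1: 1; C2: 1; C3: 1; C4: 1.
Total = 4.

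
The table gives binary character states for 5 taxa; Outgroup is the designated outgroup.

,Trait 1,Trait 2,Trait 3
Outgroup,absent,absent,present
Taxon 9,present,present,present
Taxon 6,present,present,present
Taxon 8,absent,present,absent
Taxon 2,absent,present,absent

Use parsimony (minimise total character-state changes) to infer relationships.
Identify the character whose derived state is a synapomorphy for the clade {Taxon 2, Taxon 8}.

Character polarity is set by the outgroup: the derived state is whichever differs from the outgroup's state, so for Trait 3 the derived state is 'absent', and for the remaining characters it is 'present'.
Trait 1: derived state 'present' in Taxon 6 and Taxon 9 only — synapomorphy for {Taxon 6, Taxon 9}.
All ingroup taxa share the derived state 'present' for Trait 2; it defines the ingroup but does not resolve relationships within it.
Trait 3: derived state 'absent' in Taxon 2 and Taxon 8 only — synapomorphy for {Taxon 2, Taxon 8}.
Most parsimonious ingroup topology: ((Taxon 9,Taxon 6),(Taxon 8,Taxon 2)).
The clade {Taxon 2, Taxon 8} is supported by Trait 3: its derived state 'absent' occurs in exactly those taxa and in no other taxon (including the outgroup).

Trait 3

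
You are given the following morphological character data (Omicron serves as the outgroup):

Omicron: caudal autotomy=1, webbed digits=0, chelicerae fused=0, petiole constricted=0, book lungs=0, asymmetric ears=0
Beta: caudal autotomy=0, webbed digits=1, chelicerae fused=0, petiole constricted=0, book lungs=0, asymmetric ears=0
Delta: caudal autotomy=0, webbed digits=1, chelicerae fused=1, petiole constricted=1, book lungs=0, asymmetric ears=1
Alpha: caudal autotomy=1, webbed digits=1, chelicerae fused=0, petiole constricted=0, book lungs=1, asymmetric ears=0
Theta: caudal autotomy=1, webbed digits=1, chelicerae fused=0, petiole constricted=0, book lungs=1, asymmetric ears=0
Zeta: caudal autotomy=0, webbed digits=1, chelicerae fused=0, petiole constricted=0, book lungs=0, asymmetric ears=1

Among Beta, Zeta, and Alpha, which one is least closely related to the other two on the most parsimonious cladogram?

Alpha

Character polarity is set by the outgroup: the derived state is whichever differs from the outgroup's state, so for caudal autotomy the derived state is '0', and for the remaining characters it is '1'.
Only Beta, Delta, and Zeta show the derived state '0' for caudal autotomy, supporting them as a clade.
webbed digits (derived state '1') is shared by all ingroup taxa — unites the whole ingroup.
chelicerae fused: derived state '1' in Delta only — an autapomorphy, so it tells us nothing about relationships among taxa.
petiole constricted (derived state '1') is unique to Delta (autapomorphy; uninformative for grouping).
Only Alpha and Theta show the derived state '1' for book lungs, supporting them as a clade.
asymmetric ears (derived state '1') is shared by Delta and Zeta — a synapomorphy uniting that clade.
Most parsimonious ingroup topology: ((Beta,(Delta,Zeta)),(Alpha,Theta)).
Beta and Zeta share a more recent common ancestor with each other than either does with Alpha, so Alpha is the least closely related of the three.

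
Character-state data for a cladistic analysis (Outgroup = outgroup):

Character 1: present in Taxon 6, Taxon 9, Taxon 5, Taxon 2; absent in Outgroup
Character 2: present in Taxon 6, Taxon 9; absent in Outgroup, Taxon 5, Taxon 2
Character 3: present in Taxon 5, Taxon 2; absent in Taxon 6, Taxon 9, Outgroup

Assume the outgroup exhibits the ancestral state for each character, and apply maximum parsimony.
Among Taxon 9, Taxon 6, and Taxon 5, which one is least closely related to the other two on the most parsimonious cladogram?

The outgroup has state 'absent' for every character, so 'present' is the derived state throughout.
Character 1 (derived state 'present') is shared by all ingroup taxa — unites the whole ingroup.
Only Taxon 6 and Taxon 9 show the derived state 'present' for Character 2, supporting them as a clade.
Only Taxon 2 and Taxon 5 show the derived state 'present' for Character 3, supporting them as a clade.
Most parsimonious ingroup topology: ((Taxon 2,Taxon 5),(Taxon 9,Taxon 6)).
Taxon 9 and Taxon 6 share a more recent common ancestor with each other than either does with Taxon 5, so Taxon 5 is the least closely related of the three.

Taxon 5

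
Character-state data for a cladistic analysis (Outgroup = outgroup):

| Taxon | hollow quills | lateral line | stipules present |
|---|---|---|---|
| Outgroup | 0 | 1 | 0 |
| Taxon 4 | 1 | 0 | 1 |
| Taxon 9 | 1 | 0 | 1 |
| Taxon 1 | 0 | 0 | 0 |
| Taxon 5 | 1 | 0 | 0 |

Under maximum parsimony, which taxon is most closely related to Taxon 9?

Character polarity is set by the outgroup: the derived state is whichever differs from the outgroup's state, so for lateral line the derived state is '0', and for the remaining characters it is '1'.
hollow quills (derived state '1') is shared by Taxon 4, Taxon 5, and Taxon 9 — a synapomorphy uniting that clade.
lateral line (derived state '0') is shared by all ingroup taxa — unites the whole ingroup.
stipules present (derived state '1') is shared by Taxon 4 and Taxon 9 — a synapomorphy uniting that clade.
Most parsimonious ingroup topology: (((Taxon 4,Taxon 9),Taxon 5),Taxon 1).
Taxon 9 and Taxon 4 form a cherry on this tree, so they are sister taxa.

Taxon 4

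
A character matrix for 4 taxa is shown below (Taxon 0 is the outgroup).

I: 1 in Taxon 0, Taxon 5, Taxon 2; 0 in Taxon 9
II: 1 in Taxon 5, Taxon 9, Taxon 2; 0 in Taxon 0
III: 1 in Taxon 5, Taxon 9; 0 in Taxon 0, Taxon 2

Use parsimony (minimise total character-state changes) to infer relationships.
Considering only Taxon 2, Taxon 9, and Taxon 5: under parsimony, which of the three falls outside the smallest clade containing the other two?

Taxon 2

Character polarity is set by the outgroup: the derived state is whichever differs from the outgroup's state, so for I the derived state is '0', and for the remaining characters it is '1'.
I (derived state '0') is unique to Taxon 9 (autapomorphy; uninformative for grouping).
All ingroup taxa share the derived state '1' for II; it defines the ingroup but does not resolve relationships within it.
Only Taxon 5 and Taxon 9 show the derived state '1' for III, supporting them as a clade.
Most parsimonious ingroup topology: ((Taxon 5,Taxon 9),Taxon 2).
Taxon 5 and Taxon 9 share a more recent common ancestor with each other than either does with Taxon 2, so Taxon 2 is the least closely related of the three.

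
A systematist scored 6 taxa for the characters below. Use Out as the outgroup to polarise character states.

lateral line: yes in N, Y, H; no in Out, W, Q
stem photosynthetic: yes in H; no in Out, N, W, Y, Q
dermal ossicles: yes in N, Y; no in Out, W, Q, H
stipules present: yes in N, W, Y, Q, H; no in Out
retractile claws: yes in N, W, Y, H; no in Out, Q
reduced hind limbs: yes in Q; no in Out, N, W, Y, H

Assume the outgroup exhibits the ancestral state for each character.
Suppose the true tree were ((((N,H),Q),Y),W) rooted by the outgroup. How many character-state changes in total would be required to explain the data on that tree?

9

Map each character onto ((((N,H),Q),Y),W) (rooted by Out) and count the minimum state changes it requires (Fitch parsimony):
lateral line: 2; stem photosynthetic: 1; dermal ossicles: 2; stipules present: 1; retractile claws: 2; reduced hind limbs: 1.
Total tree length = 9.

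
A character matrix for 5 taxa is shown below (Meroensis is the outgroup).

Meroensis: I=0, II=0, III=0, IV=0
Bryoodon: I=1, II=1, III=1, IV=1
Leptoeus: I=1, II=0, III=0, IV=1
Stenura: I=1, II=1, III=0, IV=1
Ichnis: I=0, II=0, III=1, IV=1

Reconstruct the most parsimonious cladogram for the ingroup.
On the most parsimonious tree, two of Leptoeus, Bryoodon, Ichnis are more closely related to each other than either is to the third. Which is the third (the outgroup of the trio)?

Ichnis

The outgroup has state '0' for every character, so '1' is the derived state throughout.
Only Bryoodon, Leptoeus, and Stenura show the derived state '1' for I, supporting them as a clade.
II (derived state '1') is shared by Bryoodon and Stenura — a synapomorphy uniting that clade.
III groups Bryoodon and Ichnis, which is incompatible with the clades supported by the remaining characters; treating it as convergent (homoplasy) costs fewer steps than any alternative tree.
IV (derived state '1') is shared by all ingroup taxa — unites the whole ingroup.
Most parsimonious ingroup topology: (((Bryoodon,Stenura),Leptoeus),Ichnis).
Leptoeus and Bryoodon share a more recent common ancestor with each other than either does with Ichnis, so Ichnis is the least closely related of the three.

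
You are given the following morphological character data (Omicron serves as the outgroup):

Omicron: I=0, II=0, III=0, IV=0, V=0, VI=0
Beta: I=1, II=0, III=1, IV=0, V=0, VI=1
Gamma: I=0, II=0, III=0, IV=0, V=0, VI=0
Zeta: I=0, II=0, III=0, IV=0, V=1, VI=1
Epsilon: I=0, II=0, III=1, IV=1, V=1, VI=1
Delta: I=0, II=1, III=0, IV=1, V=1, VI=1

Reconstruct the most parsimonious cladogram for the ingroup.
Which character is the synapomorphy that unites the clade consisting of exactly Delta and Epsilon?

The outgroup has state '0' for every character, so '1' is the derived state throughout.
I (derived state '1') is unique to Beta (autapomorphy; uninformative for grouping).
II: derived state '1' in Delta only — an autapomorphy, so it tells us nothing about relationships among taxa.
III groups Beta and Epsilon, which is incompatible with the clades supported by the remaining characters; treating it as convergent (homoplasy) costs fewer steps than any alternative tree.
IV (derived state '1') is shared by Delta and Epsilon — a synapomorphy uniting that clade.
V: derived state '1' in Delta, Epsilon, and Zeta only — synapomorphy for {Delta, Epsilon, Zeta}.
VI: derived state '1' in Beta, Delta, Epsilon, and Zeta only — synapomorphy for {Beta, Delta, Epsilon, Zeta}.
Most parsimonious ingroup topology: ((Beta,(Zeta,(Epsilon,Delta))),Gamma).
The clade {Delta, Epsilon} is supported by IV: its derived state '1' occurs in exactly those taxa and in no other taxon (including the outgroup).

IV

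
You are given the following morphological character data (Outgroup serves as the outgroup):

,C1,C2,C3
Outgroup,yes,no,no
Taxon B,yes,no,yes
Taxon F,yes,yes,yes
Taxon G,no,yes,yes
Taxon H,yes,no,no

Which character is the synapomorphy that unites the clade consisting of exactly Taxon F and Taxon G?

C2

Character polarity is set by the outgroup: the derived state is whichever differs from the outgroup's state, so for C1 the derived state is 'no', and for the remaining characters it is 'yes'.
C1: derived state 'no' in Taxon G only — an autapomorphy, so it tells us nothing about relationships among taxa.
Only Taxon F and Taxon G show the derived state 'yes' for C2, supporting them as a clade.
C3: derived state 'yes' in Taxon B, Taxon F, and Taxon G only — synapomorphy for {Taxon B, Taxon F, Taxon G}.
Most parsimonious ingroup topology: ((Taxon B,(Taxon F,Taxon G)),Taxon H).
The clade {Taxon F, Taxon G} is supported by C2: its derived state 'yes' occurs in exactly those taxa and in no other taxon (including the outgroup).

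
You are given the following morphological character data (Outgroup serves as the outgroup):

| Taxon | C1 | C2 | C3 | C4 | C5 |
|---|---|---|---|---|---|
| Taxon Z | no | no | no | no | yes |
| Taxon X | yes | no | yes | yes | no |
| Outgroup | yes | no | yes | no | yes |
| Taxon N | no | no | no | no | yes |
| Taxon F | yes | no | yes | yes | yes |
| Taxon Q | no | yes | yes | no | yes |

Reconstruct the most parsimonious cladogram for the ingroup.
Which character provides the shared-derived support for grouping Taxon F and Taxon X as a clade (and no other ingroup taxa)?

C4

Character polarity is set by the outgroup: the derived state is whichever differs from the outgroup's state, so for C1, C3, C5 the derived state is 'no', and for the remaining characters it is 'yes'.
C1: derived state 'no' in Taxon N, Taxon Q, and Taxon Z only — synapomorphy for {Taxon N, Taxon Q, Taxon Z}.
C2: derived state 'yes' in Taxon Q only — an autapomorphy, so it tells us nothing about relationships among taxa.
C3: derived state 'no' in Taxon N and Taxon Z only — synapomorphy for {Taxon N, Taxon Z}.
C4: derived state 'yes' in Taxon F and Taxon X only — synapomorphy for {Taxon F, Taxon X}.
C5: derived state 'no' in Taxon X only — an autapomorphy, so it tells us nothing about relationships among taxa.
Most parsimonious ingroup topology: ((Taxon F,Taxon X),((Taxon Z,Taxon N),Taxon Q)).
The clade {Taxon F, Taxon X} is supported by C4: its derived state 'yes' occurs in exactly those taxa and in no other taxon (including the outgroup).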